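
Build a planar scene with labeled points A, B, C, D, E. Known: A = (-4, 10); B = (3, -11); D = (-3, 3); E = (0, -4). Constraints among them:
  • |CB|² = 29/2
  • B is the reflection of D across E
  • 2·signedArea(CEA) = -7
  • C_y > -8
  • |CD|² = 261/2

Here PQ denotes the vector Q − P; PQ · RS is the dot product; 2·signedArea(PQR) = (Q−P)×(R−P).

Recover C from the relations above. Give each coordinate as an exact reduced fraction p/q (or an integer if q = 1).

1. C_x = 3/2  [line -14·x + -4·y + -9 = 0 ∩ |CB|² = 29/2]
2. C_y = -15/2  [line -14·x + -4·y + -9 = 0 ∩ |CB|² = 29/2]
   → C = (3/2, -15/2)

C = (3/2, -15/2)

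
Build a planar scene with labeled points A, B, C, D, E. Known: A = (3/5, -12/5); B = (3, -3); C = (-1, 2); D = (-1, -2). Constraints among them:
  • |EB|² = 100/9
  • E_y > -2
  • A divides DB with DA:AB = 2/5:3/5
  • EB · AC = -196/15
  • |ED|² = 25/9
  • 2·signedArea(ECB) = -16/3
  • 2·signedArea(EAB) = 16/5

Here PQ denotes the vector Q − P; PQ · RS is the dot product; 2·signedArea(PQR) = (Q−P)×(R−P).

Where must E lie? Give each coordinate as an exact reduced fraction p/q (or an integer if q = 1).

1. E_x = 1/3  [2·signedArea(EAB) = 16/5 ∩ EB · AC = -196/15]
2. E_y = -1  [2·signedArea(EAB) = 16/5 ∩ EB · AC = -196/15]
   → E = (1/3, -1)

E = (1/3, -1)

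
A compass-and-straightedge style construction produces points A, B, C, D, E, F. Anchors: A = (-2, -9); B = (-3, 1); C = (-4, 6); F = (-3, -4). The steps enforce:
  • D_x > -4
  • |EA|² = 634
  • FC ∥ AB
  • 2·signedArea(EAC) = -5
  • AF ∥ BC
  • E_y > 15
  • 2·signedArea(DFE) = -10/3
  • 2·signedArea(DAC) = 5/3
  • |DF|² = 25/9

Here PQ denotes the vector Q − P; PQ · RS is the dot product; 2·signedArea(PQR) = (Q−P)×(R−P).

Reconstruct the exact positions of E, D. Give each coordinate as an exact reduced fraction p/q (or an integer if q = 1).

1. E_x = -5  [line -15·x + -2·y + -43 = 0 ∩ |EA|² = 634]
2. E_y = 16  [line -15·x + -2·y + -43 = 0 ∩ |EA|² = 634]
   → E = (-5, 16)
3. D_x = -3  [2·signedArea(DFE) = -10/3 ∩ 2·signedArea(DAC) = 5/3]
4. D_y = -7/3  [2·signedArea(DFE) = -10/3 ∩ 2·signedArea(DAC) = 5/3]
   → D = (-3, -7/3)

D = (-3, -7/3)
E = (-5, 16)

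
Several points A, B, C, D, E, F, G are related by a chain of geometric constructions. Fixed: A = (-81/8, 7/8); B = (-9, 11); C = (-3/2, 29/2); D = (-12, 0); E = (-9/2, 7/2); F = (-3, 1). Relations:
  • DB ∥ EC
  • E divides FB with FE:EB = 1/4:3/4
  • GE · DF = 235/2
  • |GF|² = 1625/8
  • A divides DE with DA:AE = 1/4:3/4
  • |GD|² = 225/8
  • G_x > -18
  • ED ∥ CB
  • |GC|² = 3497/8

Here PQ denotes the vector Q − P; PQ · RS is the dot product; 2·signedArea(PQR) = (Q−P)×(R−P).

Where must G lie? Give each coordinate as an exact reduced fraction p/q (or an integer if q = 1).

G = (-69/4, 3/4)

1. G_x = -69/4  [line -9·x + -1·y + -309/2 = 0 ∩ |GC|² = 3497/8]
2. G_y = 3/4  [line -9·x + -1·y + -309/2 = 0 ∩ |GC|² = 3497/8]
   → G = (-69/4, 3/4)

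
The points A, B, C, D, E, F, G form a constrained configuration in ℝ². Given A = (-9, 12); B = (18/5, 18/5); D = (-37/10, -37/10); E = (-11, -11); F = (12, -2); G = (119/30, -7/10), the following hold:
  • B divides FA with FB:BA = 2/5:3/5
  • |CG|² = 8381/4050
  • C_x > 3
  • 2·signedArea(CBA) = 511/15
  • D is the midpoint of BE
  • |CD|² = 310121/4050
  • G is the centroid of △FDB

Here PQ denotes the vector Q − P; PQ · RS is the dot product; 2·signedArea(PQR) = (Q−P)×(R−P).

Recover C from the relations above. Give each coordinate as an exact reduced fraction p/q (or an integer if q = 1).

1. C_x = 173/45  [line -42/5·x + -63/5·y + 623/15 = 0 ∩ |CD|² = 310121/4050]
2. C_y = 11/15  [line -42/5·x + -63/5·y + 623/15 = 0 ∩ |CD|² = 310121/4050]
   → C = (173/45, 11/15)

C = (173/45, 11/15)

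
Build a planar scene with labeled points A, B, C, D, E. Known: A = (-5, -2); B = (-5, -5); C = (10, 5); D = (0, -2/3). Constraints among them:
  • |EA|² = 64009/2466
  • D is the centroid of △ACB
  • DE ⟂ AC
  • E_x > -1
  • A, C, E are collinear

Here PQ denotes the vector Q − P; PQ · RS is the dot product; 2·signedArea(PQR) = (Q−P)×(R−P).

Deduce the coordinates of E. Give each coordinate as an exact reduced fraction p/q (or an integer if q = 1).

1. E_x = -105/274  [A, C, E are collinear ∩ DE ⟂ AC]
2. E_y = 127/822  [A, C, E are collinear ∩ DE ⟂ AC]
   → E = (-105/274, 127/822)

E = (-105/274, 127/822)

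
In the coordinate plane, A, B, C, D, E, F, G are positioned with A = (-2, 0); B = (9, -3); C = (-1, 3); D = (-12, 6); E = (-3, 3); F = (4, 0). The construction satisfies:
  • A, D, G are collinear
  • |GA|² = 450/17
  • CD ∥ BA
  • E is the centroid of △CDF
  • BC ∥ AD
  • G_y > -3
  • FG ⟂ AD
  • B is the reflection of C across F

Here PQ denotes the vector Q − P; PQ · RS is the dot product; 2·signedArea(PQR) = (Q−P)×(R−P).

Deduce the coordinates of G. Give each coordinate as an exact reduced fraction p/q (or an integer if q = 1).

G = (41/17, -45/17)

1. G_x = 41/17  [A, D, G are collinear ∩ FG ⟂ AD]
2. G_y = -45/17  [A, D, G are collinear ∩ FG ⟂ AD]
   → G = (41/17, -45/17)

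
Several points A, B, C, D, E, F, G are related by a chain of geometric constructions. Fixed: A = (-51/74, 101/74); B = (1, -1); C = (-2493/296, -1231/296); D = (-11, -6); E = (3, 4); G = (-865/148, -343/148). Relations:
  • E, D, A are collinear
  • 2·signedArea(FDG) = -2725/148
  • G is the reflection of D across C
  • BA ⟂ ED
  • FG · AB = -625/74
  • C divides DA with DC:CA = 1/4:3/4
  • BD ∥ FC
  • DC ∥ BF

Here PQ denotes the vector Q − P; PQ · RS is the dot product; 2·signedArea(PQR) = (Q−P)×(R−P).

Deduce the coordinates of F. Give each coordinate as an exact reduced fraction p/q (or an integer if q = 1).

F = (1059/296, 249/296)

1. F_x = 1059/296  [BD ∥ FC ∩ DC ∥ BF]
2. F_y = 249/296  [BD ∥ FC ∩ DC ∥ BF]
   → F = (1059/296, 249/296)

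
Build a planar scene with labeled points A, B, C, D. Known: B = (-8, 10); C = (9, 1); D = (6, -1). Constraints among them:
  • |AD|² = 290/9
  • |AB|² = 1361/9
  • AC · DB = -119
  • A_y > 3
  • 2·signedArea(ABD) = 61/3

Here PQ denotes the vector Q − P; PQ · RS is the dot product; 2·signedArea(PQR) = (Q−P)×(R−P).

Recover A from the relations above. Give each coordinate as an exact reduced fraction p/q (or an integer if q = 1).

1. A_x = 7/3  [2·signedArea(ABD) = 61/3 ∩ AC · DB = -119]
2. A_y = 10/3  [2·signedArea(ABD) = 61/3 ∩ AC · DB = -119]
   → A = (7/3, 10/3)

A = (7/3, 10/3)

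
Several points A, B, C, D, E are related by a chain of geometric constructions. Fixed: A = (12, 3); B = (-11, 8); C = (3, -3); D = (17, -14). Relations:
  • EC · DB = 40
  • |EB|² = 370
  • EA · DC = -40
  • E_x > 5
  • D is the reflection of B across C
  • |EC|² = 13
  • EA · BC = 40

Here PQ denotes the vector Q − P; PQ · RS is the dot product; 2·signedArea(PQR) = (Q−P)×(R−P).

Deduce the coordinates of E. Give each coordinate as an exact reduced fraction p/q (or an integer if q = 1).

E = (6, -1)

1. E_x = 6  [line 14·x + -11·y + -95 = 0 ∩ |EB|² = 370]
2. E_y = -1  [line 14·x + -11·y + -95 = 0 ∩ |EB|² = 370]
   → E = (6, -1)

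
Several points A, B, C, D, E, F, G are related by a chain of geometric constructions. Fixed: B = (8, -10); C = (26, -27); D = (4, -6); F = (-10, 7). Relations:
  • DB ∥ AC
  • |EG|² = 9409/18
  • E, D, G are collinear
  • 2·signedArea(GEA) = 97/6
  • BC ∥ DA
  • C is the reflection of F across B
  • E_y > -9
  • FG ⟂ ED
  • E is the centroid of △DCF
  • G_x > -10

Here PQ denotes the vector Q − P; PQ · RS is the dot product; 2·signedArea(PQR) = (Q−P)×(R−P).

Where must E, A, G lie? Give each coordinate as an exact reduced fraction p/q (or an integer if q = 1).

1. E_x = 20/3  [E is the centroid of △DCF]
2. E_y = -26/3  [E is the centroid of △DCF]
   → E = (20/3, -26/3)
3. A_x = 22  [DB ∥ AC ∩ BC ∥ DA]
4. A_y = -23  [DB ∥ AC ∩ BC ∥ DA]
   → A = (22, -23)
5. G_x = -19/2  [E, D, G are collinear ∩ FG ⟂ ED]
6. G_y = 15/2  [E, D, G are collinear ∩ FG ⟂ ED]
   → G = (-19/2, 15/2)

A = (22, -23)
E = (20/3, -26/3)
G = (-19/2, 15/2)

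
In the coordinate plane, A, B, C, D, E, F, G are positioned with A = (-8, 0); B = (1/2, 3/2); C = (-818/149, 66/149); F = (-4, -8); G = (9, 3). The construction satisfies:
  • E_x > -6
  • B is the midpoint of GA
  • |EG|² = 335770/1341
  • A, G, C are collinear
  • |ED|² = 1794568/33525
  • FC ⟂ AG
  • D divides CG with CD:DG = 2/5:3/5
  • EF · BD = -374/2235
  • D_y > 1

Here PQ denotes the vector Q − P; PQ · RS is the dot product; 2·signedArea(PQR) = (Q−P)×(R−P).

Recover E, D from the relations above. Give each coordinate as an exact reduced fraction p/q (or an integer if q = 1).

D = (228/745, 1092/745)
E = (-2606/447, -1126/447)

1. D_x = 228/745  [D divides CG with CD:DG = 2/5:3/5]
2. D_y = 1092/745  [D divides CG with CD:DG = 2/5:3/5]
   → D = (228/745, 1092/745)
3. E_x = -2606/447  [line 289/1490·x + 51/1490·y + 544/447 = 0 ∩ |EG|² = 335770/1341]
4. E_y = -1126/447  [line 289/1490·x + 51/1490·y + 544/447 = 0 ∩ |EG|² = 335770/1341]
   → E = (-2606/447, -1126/447)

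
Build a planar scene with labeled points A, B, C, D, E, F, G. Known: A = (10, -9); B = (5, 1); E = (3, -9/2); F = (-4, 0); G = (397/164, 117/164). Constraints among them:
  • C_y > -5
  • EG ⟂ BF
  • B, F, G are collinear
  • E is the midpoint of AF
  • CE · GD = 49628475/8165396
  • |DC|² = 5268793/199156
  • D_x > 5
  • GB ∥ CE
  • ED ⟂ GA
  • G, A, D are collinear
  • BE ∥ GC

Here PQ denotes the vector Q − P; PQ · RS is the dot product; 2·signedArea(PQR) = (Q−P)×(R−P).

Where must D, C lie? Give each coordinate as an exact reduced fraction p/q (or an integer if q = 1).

C = (69/164, -785/164)
D = (42202383/8165396, -22928337/8165396)

1. D_x = 42202383/8165396  [G, A, D are collinear ∩ ED ⟂ GA]
2. D_y = -22928337/8165396  [G, A, D are collinear ∩ ED ⟂ GA]
   → D = (42202383/8165396, -22928337/8165396)
3. C_x = 69/164  [GB ∥ CE ∩ BE ∥ GC]
4. C_y = -785/164  [GB ∥ CE ∩ BE ∥ GC]
   → C = (69/164, -785/164)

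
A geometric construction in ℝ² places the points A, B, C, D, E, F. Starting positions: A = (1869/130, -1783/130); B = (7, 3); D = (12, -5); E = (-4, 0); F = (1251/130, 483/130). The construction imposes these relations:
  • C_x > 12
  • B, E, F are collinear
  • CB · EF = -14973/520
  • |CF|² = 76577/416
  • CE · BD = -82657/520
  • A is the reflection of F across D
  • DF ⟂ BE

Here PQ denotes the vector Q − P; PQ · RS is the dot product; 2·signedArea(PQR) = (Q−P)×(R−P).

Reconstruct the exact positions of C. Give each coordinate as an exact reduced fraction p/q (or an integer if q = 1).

C = (6517/520, -4959/520)

1. C_x = 6517/520  [CB · EF = -14973/520 ∩ CE · BD = -82657/520]
2. C_y = -4959/520  [CB · EF = -14973/520 ∩ CE · BD = -82657/520]
   → C = (6517/520, -4959/520)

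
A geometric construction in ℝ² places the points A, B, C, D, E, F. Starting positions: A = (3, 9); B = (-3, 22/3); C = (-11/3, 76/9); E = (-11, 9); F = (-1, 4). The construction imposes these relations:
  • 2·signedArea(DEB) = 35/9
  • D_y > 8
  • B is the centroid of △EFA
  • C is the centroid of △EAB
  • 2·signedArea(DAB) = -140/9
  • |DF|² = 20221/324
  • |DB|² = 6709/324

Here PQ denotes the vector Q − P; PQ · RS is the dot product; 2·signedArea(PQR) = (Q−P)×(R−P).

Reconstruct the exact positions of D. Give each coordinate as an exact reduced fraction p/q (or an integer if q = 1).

1. D_x = -22/3  [2·signedArea(DEB) = 35/9 ∩ 2·signedArea(DAB) = -140/9]
2. D_y = 157/18  [2·signedArea(DEB) = 35/9 ∩ 2·signedArea(DAB) = -140/9]
   → D = (-22/3, 157/18)

D = (-22/3, 157/18)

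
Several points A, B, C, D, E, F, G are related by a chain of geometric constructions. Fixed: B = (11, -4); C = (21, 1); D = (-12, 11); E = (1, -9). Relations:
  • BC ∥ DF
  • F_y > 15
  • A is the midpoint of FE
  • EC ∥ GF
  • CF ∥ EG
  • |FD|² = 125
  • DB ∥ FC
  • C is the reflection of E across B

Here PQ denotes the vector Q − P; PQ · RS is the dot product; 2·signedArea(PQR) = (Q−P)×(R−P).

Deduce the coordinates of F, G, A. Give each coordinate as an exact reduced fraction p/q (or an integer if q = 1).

1. F_x = -2  [DB ∥ FC ∩ BC ∥ DF]
2. F_y = 16  [DB ∥ FC ∩ BC ∥ DF]
   → F = (-2, 16)
3. G_x = -22  [EC ∥ GF ∩ CF ∥ EG]
4. G_y = 6  [EC ∥ GF ∩ CF ∥ EG]
   → G = (-22, 6)
5. A_x = -1/2  [A is the midpoint of FE]
6. A_y = 7/2  [A is the midpoint of FE]
   → A = (-1/2, 7/2)

A = (-1/2, 7/2)
F = (-2, 16)
G = (-22, 6)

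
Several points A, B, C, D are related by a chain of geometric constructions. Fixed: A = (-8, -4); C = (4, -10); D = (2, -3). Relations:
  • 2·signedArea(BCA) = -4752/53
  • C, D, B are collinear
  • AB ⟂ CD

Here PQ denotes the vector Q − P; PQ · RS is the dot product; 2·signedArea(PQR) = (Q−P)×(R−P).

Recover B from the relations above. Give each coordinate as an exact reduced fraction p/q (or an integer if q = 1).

B = (80/53, -68/53)

1. B_x = 80/53  [C, D, B are collinear ∩ AB ⟂ CD]
2. B_y = -68/53  [C, D, B are collinear ∩ AB ⟂ CD]
   → B = (80/53, -68/53)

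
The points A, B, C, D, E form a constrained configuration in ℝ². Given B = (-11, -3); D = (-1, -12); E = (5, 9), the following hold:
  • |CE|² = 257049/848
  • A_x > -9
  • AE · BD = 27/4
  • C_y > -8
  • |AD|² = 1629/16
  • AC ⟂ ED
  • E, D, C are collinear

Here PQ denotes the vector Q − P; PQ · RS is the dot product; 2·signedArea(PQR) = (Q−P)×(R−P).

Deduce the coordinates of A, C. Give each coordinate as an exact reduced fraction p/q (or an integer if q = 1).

A = (-17/2, -21/4)
C = (23/106, -1641/212)

1. A_x = -17/2  [line -10·x + 9·y + -151/4 = 0 ∩ |AD|² = 1629/16]
2. A_y = -21/4  [line -10·x + 9·y + -151/4 = 0 ∩ |AD|² = 1629/16]
   → A = (-17/2, -21/4)
3. C_x = 23/106  [E, D, C are collinear ∩ AC ⟂ ED]
4. C_y = -1641/212  [E, D, C are collinear ∩ AC ⟂ ED]
   → C = (23/106, -1641/212)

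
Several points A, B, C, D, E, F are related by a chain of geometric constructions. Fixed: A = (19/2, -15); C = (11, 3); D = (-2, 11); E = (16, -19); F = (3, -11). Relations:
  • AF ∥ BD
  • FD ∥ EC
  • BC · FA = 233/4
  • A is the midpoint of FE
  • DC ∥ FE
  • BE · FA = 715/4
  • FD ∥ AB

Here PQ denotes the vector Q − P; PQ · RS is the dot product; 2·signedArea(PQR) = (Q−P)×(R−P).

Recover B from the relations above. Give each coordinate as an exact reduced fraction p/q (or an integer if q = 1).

B = (9/2, 7)

1. B_x = 9/2  [AF ∥ BD ∩ FD ∥ AB]
2. B_y = 7  [AF ∥ BD ∩ FD ∥ AB]
   → B = (9/2, 7)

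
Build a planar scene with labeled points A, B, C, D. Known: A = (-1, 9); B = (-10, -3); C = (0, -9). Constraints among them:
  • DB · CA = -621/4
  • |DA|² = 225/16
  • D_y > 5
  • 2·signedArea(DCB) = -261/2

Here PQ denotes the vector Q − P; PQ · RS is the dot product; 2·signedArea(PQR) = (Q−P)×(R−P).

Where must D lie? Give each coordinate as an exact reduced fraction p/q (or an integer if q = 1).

1. D_x = -13/4  [2·signedArea(DCB) = -261/2 ∩ DB · CA = -621/4]
2. D_y = 6  [2·signedArea(DCB) = -261/2 ∩ DB · CA = -621/4]
   → D = (-13/4, 6)

D = (-13/4, 6)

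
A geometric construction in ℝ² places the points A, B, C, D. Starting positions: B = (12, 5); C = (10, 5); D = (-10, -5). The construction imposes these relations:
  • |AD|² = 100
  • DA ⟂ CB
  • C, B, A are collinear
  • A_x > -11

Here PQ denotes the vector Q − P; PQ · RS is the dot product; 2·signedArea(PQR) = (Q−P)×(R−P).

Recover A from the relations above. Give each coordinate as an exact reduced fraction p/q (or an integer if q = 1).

A = (-10, 5)

1. A_x = -10  [C, B, A are collinear ∩ DA ⟂ CB]
2. A_y = 5  [C, B, A are collinear ∩ DA ⟂ CB]
   → A = (-10, 5)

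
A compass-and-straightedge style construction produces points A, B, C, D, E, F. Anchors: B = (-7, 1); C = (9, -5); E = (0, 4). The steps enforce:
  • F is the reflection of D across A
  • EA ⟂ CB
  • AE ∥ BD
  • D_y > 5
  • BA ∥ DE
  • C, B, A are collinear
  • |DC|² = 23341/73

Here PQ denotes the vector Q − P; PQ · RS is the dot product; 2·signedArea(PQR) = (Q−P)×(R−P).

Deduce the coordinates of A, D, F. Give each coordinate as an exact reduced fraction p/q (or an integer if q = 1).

A = (-135/73, -68/73)
D = (-376/73, 433/73)
F = (106/73, -569/73)

1. A_x = -135/73  [C, B, A are collinear ∩ EA ⟂ CB]
2. A_y = -68/73  [C, B, A are collinear ∩ EA ⟂ CB]
   → A = (-135/73, -68/73)
3. D_x = -376/73  [BA ∥ DE ∩ AE ∥ BD]
4. D_y = 433/73  [BA ∥ DE ∩ AE ∥ BD]
   → D = (-376/73, 433/73)
5. F_x = 106/73  [F is the reflection of D across A]
6. F_y = -569/73  [F is the reflection of D across A]
   → F = (106/73, -569/73)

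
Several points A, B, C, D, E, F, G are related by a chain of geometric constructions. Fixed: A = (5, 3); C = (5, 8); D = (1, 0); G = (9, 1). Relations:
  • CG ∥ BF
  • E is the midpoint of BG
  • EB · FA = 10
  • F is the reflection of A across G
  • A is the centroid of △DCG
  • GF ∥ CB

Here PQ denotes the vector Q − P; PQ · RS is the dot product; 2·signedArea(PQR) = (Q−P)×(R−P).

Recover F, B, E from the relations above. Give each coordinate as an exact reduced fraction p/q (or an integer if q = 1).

1. F_x = 13  [F is the reflection of A across G]
2. F_y = -1  [F is the reflection of A across G]
   → F = (13, -1)
3. B_x = 9  [CG ∥ BF ∩ GF ∥ CB]
4. B_y = 6  [CG ∥ BF ∩ GF ∥ CB]
   → B = (9, 6)
5. E_x = 9  [E is the midpoint of BG]
6. E_y = 7/2  [E is the midpoint of BG]
   → E = (9, 7/2)

B = (9, 6)
E = (9, 7/2)
F = (13, -1)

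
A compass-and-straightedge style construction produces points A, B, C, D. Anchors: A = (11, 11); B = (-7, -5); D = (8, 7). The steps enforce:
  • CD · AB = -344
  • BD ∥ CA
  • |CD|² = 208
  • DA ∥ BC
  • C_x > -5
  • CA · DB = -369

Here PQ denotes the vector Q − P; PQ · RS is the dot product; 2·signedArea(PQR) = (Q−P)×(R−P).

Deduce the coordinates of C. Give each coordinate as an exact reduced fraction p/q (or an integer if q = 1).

1. C_x = -4  [BD ∥ CA ∩ DA ∥ BC]
2. C_y = -1  [BD ∥ CA ∩ DA ∥ BC]
   → C = (-4, -1)

C = (-4, -1)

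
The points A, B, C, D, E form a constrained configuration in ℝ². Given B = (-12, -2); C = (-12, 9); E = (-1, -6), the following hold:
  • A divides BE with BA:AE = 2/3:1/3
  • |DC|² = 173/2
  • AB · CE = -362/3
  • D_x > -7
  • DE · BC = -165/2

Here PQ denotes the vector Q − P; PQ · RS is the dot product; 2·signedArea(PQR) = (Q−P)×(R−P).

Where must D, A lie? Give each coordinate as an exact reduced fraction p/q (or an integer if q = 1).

1. D_y = 3/2  [DE · BC = -165/2]
2. D_x = -13/2  [|DC|² = 173/2]
   → D = (-13/2, 3/2)
3. A_x = -14/3  [A divides BE with BA:AE = 2/3:1/3]
4. A_y = -14/3  [A divides BE with BA:AE = 2/3:1/3]
   → A = (-14/3, -14/3)

A = (-14/3, -14/3)
D = (-13/2, 3/2)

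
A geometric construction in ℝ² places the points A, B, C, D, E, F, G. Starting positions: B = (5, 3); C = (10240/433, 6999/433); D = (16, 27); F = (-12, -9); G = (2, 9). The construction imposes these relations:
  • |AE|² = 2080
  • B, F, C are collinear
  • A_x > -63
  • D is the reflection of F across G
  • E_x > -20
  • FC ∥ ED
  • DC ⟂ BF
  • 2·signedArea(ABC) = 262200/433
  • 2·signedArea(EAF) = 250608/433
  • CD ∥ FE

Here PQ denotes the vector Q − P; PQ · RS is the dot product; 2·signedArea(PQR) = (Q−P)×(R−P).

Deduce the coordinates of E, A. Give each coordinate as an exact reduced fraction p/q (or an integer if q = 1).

1. E_x = -8508/433  [FC ∥ ED ∩ CD ∥ FE]
2. E_y = 795/433  [FC ∥ ED ∩ CD ∥ FE]
   → E = (-8508/433, 795/433)
3. A_x = -27256/433  [2·signedArea(ABC) = 262200/433 ∩ 2·signedArea(EAF) = 250608/433]
4. A_y = -5409/433  [2·signedArea(ABC) = 262200/433 ∩ 2·signedArea(EAF) = 250608/433]
   → A = (-27256/433, -5409/433)

A = (-27256/433, -5409/433)
E = (-8508/433, 795/433)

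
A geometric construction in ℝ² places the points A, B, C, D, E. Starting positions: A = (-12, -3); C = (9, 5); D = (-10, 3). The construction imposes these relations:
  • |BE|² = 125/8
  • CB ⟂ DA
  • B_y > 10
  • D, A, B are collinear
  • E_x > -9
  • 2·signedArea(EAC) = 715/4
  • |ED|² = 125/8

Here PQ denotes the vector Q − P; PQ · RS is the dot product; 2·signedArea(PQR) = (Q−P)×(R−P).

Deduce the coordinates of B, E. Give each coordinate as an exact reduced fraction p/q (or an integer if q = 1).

B = (-15/2, 21/2)
E = (-35/4, 27/4)

1. B_x = -15/2  [D, A, B are collinear ∩ CB ⟂ DA]
2. B_y = 21/2  [D, A, B are collinear ∩ CB ⟂ DA]
   → B = (-15/2, 21/2)
3. E_x = -35/4  [line -8·x + 21·y + -847/4 = 0 ∩ |ED|² = 125/8]
4. E_y = 27/4  [line -8·x + 21·y + -847/4 = 0 ∩ |ED|² = 125/8]
   → E = (-35/4, 27/4)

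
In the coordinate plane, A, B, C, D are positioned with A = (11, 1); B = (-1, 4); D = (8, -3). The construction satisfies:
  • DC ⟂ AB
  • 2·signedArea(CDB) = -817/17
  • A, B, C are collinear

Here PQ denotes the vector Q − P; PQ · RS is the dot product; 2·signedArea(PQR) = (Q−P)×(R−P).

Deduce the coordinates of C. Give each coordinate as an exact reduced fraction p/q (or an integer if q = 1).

1. C_x = 155/17  [A, B, C are collinear ∩ DC ⟂ AB]
2. C_y = 25/17  [A, B, C are collinear ∩ DC ⟂ AB]
   → C = (155/17, 25/17)

C = (155/17, 25/17)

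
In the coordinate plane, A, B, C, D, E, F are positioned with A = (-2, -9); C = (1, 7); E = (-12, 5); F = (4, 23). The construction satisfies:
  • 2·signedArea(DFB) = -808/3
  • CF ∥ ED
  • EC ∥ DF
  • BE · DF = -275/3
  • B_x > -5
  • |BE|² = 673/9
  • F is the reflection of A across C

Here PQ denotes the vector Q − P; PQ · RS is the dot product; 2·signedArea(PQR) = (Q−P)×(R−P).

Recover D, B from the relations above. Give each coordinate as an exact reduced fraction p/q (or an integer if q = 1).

B = (-13/3, 1)
D = (-9, 21)

1. D_x = -9  [EC ∥ DF ∩ CF ∥ ED]
2. D_y = 21  [EC ∥ DF ∩ CF ∥ ED]
   → D = (-9, 21)
3. B_x = -13/3  [BE · DF = -275/3 ∩ 2·signedArea(DFB) = -808/3]
4. B_y = 1  [BE · DF = -275/3 ∩ 2·signedArea(DFB) = -808/3]
   → B = (-13/3, 1)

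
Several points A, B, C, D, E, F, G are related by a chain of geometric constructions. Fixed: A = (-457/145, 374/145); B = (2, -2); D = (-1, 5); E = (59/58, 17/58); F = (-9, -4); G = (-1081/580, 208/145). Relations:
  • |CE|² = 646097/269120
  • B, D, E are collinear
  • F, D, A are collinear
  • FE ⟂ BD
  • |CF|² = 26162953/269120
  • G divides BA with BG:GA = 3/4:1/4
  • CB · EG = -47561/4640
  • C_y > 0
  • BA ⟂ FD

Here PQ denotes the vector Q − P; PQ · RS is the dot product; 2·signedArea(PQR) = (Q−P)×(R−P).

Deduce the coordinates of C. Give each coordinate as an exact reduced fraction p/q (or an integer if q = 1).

C = (-491/1160, 501/580)

1. C_x = -491/1160  [line 1671/580·x + -331/290·y + 10233/4640 = 0 ∩ |CF|² = 26162953/269120]
2. C_y = 501/580  [line 1671/580·x + -331/290·y + 10233/4640 = 0 ∩ |CF|² = 26162953/269120]
   → C = (-491/1160, 501/580)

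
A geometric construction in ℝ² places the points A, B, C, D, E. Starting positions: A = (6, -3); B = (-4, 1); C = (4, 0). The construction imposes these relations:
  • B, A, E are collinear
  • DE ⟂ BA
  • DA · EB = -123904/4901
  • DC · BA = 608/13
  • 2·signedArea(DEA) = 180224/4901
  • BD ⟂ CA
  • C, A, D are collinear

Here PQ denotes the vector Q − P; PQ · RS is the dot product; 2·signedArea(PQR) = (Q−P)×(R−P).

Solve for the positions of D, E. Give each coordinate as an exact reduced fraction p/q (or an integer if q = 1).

1. D_x = 14/13  [C, A, D are collinear ∩ BD ⟂ CA]
2. D_y = 57/13  [C, A, D are collinear ∩ BD ⟂ CA]
   → D = (14/13, 57/13)
3. E_x = -298/377  [B, A, E are collinear ∩ DE ⟂ BA]
4. E_y = -107/377  [B, A, E are collinear ∩ DE ⟂ BA]
   → E = (-298/377, -107/377)

D = (14/13, 57/13)
E = (-298/377, -107/377)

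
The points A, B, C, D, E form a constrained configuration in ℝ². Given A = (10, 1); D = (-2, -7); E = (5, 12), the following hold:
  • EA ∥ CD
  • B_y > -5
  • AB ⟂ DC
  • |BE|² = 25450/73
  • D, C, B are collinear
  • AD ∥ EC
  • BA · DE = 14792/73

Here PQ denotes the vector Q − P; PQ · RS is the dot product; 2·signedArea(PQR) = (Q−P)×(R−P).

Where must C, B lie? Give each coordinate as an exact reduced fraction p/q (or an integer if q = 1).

B = (-216/73, -357/73)
C = (-7, 4)

1. C_x = -7  [EA ∥ CD ∩ AD ∥ EC]
2. C_y = 4  [EA ∥ CD ∩ AD ∥ EC]
   → C = (-7, 4)
3. B_x = -216/73  [D, C, B are collinear ∩ AB ⟂ DC]
4. B_y = -357/73  [D, C, B are collinear ∩ AB ⟂ DC]
   → B = (-216/73, -357/73)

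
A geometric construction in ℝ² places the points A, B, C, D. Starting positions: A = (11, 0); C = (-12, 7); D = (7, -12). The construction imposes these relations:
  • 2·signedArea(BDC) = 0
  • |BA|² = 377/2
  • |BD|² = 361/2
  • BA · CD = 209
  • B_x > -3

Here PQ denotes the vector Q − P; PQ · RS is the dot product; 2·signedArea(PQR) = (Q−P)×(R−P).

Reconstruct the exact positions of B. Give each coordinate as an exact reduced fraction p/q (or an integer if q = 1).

1. B_x = -5/2  [2·signedArea(BDC) = 0 ∩ BA · CD = 209]
2. B_y = -5/2  [2·signedArea(BDC) = 0 ∩ BA · CD = 209]
   → B = (-5/2, -5/2)

B = (-5/2, -5/2)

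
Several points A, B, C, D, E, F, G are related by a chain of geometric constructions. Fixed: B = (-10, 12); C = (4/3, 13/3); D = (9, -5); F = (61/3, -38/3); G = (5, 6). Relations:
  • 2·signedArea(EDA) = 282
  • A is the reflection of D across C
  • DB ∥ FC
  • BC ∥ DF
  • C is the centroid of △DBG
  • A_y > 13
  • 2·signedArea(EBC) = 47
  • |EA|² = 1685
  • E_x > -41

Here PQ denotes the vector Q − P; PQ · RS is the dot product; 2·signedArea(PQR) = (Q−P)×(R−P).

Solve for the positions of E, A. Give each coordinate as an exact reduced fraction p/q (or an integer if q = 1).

A = (-19/3, 41/3)
E = (-121/3, 110/3)

1. A_x = -19/3  [A is the reflection of D across C]
2. A_y = 41/3  [A is the reflection of D across C]
   → A = (-19/3, 41/3)
3. E_x = -121/3  [2·signedArea(EDA) = 282 ∩ 2·signedArea(EBC) = 47]
4. E_y = 110/3  [2·signedArea(EDA) = 282 ∩ 2·signedArea(EBC) = 47]
   → E = (-121/3, 110/3)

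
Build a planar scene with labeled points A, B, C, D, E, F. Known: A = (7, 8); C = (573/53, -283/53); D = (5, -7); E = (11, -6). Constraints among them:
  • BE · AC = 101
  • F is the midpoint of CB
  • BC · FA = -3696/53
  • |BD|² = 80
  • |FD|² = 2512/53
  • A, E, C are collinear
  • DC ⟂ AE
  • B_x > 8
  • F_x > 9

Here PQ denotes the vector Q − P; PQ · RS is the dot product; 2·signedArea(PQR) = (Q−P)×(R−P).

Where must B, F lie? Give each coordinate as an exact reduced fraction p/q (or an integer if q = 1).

B = (9, 1)
F = (525/53, -115/53)

1. B_x = 9  [line -202/53·x + 707/53·y + 1111/53 = 0 ∩ |BD|² = 80]
2. B_y = 1  [line -202/53·x + 707/53·y + 1111/53 = 0 ∩ |BD|² = 80]
   → B = (9, 1)
3. F_x = 525/53  [BC · FA = -3696/53 ∩ F is the midpoint of CB]
4. F_y = -115/53  [BC · FA = -3696/53 ∩ F is the midpoint of CB]
   → F = (525/53, -115/53)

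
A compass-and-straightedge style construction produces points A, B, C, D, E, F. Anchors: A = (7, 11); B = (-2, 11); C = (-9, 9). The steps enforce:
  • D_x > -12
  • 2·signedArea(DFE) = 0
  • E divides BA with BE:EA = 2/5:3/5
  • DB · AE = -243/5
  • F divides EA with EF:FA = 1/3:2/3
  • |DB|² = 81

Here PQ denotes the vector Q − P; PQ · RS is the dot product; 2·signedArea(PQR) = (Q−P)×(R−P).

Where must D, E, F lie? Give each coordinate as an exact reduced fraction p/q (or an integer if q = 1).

D = (-11, 11)
E = (8/5, 11)
F = (17/5, 11)

1. E_x = 8/5  [E divides BA with BE:EA = 2/5:3/5]
2. E_y = 11  [E divides BA with BE:EA = 2/5:3/5]
   → E = (8/5, 11)
3. F_x = 17/5  [F divides EA with EF:FA = 1/3:2/3]
4. F_y = 11  [F divides EA with EF:FA = 1/3:2/3]
   → F = (17/5, 11)
5. D_x = -11  [2·signedArea(DFE) = 0 ∩ DB · AE = -243/5]
6. D_y = 11  [2·signedArea(DFE) = 0 ∩ DB · AE = -243/5]
   → D = (-11, 11)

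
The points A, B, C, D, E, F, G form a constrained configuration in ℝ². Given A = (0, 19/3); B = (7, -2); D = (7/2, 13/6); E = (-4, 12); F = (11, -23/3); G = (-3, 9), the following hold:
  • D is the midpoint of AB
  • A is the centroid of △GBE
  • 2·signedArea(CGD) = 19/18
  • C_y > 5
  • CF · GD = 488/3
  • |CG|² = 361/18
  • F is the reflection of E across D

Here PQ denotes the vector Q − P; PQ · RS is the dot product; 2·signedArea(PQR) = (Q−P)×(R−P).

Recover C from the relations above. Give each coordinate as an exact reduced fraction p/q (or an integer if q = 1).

C = (1/6, 35/6)

1. C_x = 1/6  [CF · GD = 488/3 ∩ 2·signedArea(CGD) = 19/18]
2. C_y = 35/6  [CF · GD = 488/3 ∩ 2·signedArea(CGD) = 19/18]
   → C = (1/6, 35/6)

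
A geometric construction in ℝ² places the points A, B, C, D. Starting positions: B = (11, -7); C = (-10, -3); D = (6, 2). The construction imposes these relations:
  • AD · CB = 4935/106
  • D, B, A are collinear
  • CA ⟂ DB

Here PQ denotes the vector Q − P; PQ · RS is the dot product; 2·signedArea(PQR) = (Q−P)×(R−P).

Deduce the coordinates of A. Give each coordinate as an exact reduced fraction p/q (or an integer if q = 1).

1. A_x = 461/106  [D, B, A are collinear ∩ CA ⟂ DB]
2. A_y = 527/106  [D, B, A are collinear ∩ CA ⟂ DB]
   → A = (461/106, 527/106)

A = (461/106, 527/106)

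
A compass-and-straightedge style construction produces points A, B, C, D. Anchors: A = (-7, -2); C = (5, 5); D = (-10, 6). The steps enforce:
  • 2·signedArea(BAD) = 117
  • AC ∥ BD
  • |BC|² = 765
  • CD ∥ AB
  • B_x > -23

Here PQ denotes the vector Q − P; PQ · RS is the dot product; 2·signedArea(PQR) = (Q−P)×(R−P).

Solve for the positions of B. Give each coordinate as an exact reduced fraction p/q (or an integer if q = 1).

B = (-22, -1)

1. B_x = -22  [AC ∥ BD ∩ CD ∥ AB]
2. B_y = -1  [AC ∥ BD ∩ CD ∥ AB]
   → B = (-22, -1)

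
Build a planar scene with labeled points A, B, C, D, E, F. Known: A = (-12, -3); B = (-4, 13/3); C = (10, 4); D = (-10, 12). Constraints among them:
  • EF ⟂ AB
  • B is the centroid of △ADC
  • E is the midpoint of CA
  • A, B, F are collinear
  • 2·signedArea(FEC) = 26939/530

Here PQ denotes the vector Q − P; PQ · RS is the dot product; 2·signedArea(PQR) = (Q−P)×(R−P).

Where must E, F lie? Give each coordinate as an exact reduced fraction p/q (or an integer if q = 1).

E = (-1, 1/2)
F = (-1134/265, 2161/530)

1. E_x = -1  [E is the midpoint of CA]
2. E_y = 1/2  [E is the midpoint of CA]
   → E = (-1, 1/2)
3. F_x = -1134/265  [A, B, F are collinear ∩ EF ⟂ AB]
4. F_y = 2161/530  [A, B, F are collinear ∩ EF ⟂ AB]
   → F = (-1134/265, 2161/530)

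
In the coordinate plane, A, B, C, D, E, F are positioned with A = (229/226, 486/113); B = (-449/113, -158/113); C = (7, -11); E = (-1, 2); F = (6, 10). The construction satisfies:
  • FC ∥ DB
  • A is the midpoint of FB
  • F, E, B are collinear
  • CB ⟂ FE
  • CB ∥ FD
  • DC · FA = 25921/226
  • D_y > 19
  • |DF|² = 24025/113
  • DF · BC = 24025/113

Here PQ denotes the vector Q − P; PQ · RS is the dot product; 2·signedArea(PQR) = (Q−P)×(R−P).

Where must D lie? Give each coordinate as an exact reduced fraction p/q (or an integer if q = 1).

D = (-562/113, 2215/113)

1. D_x = -562/113  [FC ∥ DB ∩ CB ∥ FD]
2. D_y = 2215/113  [FC ∥ DB ∩ CB ∥ FD]
   → D = (-562/113, 2215/113)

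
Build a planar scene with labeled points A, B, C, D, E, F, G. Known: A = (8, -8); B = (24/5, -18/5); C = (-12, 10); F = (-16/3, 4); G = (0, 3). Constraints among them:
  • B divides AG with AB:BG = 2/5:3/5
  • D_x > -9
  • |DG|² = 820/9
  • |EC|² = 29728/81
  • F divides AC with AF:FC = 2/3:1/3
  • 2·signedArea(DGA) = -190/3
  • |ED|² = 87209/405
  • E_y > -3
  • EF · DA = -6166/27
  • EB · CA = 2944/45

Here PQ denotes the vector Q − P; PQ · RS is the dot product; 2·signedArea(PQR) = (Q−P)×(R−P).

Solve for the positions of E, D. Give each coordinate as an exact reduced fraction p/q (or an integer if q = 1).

D = (-26/3, 7)
E = (112/45, -38/15)

1. E_x = 112/45  [line -20·x + 18·y + 4292/45 = 0 ∩ |EC|² = 29728/81]
2. E_y = -38/15  [line -20·x + 18·y + 4292/45 = 0 ∩ |EC|² = 29728/81]
   → E = (112/45, -38/15)
3. D_x = -26/3  [EF · DA = -6166/27 ∩ 2·signedArea(DGA) = -190/3]
4. D_y = 7  [EF · DA = -6166/27 ∩ 2·signedArea(DGA) = -190/3]
   → D = (-26/3, 7)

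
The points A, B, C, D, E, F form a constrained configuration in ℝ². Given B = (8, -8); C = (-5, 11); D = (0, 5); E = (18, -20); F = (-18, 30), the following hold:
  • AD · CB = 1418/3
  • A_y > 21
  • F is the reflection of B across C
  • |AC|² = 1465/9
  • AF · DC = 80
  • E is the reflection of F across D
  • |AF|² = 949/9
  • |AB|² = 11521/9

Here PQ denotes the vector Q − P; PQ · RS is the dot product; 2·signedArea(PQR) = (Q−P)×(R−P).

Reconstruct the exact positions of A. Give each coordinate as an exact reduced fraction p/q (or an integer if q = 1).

1. A_x = -12  [AF · DC = 80 ∩ AD · CB = 1418/3]
2. A_y = 65/3  [AF · DC = 80 ∩ AD · CB = 1418/3]
   → A = (-12, 65/3)

A = (-12, 65/3)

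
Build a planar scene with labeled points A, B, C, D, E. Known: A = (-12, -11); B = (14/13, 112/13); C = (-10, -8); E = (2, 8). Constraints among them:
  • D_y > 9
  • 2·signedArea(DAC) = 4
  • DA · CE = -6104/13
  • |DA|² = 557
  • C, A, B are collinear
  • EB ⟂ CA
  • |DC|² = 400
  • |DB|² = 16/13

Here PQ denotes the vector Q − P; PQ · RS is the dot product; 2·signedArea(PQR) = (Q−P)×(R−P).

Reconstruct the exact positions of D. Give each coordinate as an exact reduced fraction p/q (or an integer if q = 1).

D = (2/13, 120/13)

1. D_x = 2/13  [2·signedArea(DAC) = 4 ∩ DA · CE = -6104/13]
2. D_y = 120/13  [2·signedArea(DAC) = 4 ∩ DA · CE = -6104/13]
   → D = (2/13, 120/13)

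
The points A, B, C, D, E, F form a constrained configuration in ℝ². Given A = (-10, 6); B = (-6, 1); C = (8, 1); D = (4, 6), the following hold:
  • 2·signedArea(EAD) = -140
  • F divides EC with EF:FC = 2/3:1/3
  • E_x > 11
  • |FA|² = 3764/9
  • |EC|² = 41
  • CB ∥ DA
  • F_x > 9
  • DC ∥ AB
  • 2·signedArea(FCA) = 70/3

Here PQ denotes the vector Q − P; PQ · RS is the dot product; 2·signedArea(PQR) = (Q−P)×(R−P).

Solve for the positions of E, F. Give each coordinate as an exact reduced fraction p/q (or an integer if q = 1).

1. E_y = -4  [2·signedArea(EAD) = -140]
2. E_x = 12  [|EC|² = 41]
   → E = (12, -4)
3. F_x = 28/3  [F divides EC with EF:FC = 2/3:1/3]
4. F_y = -2/3  [F divides EC with EF:FC = 2/3:1/3]
   → F = (28/3, -2/3)

E = (12, -4)
F = (28/3, -2/3)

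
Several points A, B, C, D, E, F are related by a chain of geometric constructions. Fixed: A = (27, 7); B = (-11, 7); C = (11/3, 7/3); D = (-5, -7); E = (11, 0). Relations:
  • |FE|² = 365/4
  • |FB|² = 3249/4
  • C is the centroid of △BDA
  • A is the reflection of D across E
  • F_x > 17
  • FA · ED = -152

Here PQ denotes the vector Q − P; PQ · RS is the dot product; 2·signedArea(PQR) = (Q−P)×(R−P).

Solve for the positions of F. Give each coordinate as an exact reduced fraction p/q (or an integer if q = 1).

F = (35/2, 7)

1. F_x = 35/2  [line 16·x + 7·y + -329 = 0 ∩ |FB|² = 3249/4]
2. F_y = 7  [line 16·x + 7·y + -329 = 0 ∩ |FB|² = 3249/4]
   → F = (35/2, 7)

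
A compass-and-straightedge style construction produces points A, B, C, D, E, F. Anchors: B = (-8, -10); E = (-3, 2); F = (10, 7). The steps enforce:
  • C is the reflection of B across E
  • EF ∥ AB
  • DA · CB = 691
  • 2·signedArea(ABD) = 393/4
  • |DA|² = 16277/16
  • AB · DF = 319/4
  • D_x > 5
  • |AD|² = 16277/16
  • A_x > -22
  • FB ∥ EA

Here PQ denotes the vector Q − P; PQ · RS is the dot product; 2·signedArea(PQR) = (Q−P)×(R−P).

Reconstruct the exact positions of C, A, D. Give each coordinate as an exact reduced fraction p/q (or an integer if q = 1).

1. C_x = 2  [C is the reflection of B across E]
2. C_y = 14  [C is the reflection of B across E]
   → C = (2, 14)
3. A_x = -21  [EF ∥ AB ∩ FB ∥ EA]
4. A_y = -15  [EF ∥ AB ∩ FB ∥ EA]
   → A = (-21, -15)
5. D_x = 11/2  [DA · CB = 691 ∩ AB · DF = 319/4]
6. D_y = 11/4  [DA · CB = 691 ∩ AB · DF = 319/4]
   → D = (11/2, 11/4)

A = (-21, -15)
C = (2, 14)
D = (11/2, 11/4)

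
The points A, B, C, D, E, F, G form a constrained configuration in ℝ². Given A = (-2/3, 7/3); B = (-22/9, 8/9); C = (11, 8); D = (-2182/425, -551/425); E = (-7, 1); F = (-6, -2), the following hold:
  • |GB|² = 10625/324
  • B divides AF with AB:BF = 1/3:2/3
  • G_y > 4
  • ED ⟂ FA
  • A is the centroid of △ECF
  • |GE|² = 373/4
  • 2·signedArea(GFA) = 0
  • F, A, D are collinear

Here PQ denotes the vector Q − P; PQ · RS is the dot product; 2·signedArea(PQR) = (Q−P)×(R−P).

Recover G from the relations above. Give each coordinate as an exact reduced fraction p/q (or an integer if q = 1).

G = (2, 9/2)

1. G_x = 2  [line -13/3·x + 16/3·y + -46/3 = 0 ∩ |GB|² = 10625/324]
2. G_y = 9/2  [line -13/3·x + 16/3·y + -46/3 = 0 ∩ |GB|² = 10625/324]
   → G = (2, 9/2)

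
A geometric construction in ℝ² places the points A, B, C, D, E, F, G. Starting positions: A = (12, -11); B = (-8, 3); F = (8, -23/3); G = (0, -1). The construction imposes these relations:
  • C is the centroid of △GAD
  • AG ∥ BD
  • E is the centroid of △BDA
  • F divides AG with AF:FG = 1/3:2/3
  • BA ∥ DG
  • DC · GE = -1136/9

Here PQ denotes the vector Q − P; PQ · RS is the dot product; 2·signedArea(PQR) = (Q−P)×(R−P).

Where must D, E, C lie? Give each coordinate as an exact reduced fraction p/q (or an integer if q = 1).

1. D_x = -20  [BA ∥ DG ∩ AG ∥ BD]
2. D_y = 13  [BA ∥ DG ∩ AG ∥ BD]
   → D = (-20, 13)
3. E_x = -16/3  [E is the centroid of △BDA]
4. E_y = 5/3  [E is the centroid of △BDA]
   → E = (-16/3, 5/3)
5. C_x = -8/3  [C is the centroid of △GAD]
6. C_y = 1/3  [C is the centroid of △GAD]
   → C = (-8/3, 1/3)

C = (-8/3, 1/3)
D = (-20, 13)
E = (-16/3, 5/3)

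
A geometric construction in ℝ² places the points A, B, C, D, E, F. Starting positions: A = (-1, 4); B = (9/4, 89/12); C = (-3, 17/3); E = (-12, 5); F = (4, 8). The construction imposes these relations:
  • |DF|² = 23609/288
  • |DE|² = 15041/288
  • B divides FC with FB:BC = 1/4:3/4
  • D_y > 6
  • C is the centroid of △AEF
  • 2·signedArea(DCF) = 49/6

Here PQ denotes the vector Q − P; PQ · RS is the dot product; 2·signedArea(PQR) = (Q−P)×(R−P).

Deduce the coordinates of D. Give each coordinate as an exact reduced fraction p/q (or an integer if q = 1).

D = (-39/8, 149/24)

1. D_x = -39/8  [line -7/3·x + 7·y + -329/6 = 0 ∩ |DE|² = 15041/288]
2. D_y = 149/24  [line -7/3·x + 7·y + -329/6 = 0 ∩ |DE|² = 15041/288]
   → D = (-39/8, 149/24)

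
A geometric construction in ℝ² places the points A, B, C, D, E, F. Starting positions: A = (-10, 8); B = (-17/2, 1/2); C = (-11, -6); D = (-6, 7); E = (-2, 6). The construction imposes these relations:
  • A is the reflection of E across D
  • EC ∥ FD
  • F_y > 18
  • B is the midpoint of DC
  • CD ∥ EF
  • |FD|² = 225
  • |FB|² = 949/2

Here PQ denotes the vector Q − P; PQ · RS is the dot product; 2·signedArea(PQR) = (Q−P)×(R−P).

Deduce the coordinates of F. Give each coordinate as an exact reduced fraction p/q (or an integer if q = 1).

1. F_x = 3  [EC ∥ FD ∩ CD ∥ EF]
2. F_y = 19  [EC ∥ FD ∩ CD ∥ EF]
   → F = (3, 19)

F = (3, 19)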